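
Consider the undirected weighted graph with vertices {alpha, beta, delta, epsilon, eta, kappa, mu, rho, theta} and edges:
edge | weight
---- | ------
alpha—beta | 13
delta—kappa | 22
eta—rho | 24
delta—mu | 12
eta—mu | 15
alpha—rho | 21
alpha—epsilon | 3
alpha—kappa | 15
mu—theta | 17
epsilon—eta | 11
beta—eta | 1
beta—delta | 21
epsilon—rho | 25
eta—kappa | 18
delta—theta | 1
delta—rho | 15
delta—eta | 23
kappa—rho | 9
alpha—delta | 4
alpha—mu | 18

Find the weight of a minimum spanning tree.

Grow the tree from beta using Prim:
Step 1: cheapest edge leaving the tree is beta—eta (1); add eta.
Step 2: cheapest edge leaving the tree is epsilon—eta (11); add epsilon.
Step 3: cheapest edge leaving the tree is alpha—epsilon (3); add alpha.
Step 4: cheapest edge leaving the tree is alpha—delta (4); add delta.
Step 5: cheapest edge leaving the tree is delta—theta (1); add theta.
Step 6: cheapest edge leaving the tree is delta—mu (12); add mu.
Step 7: cheapest edge leaving the tree is alpha—kappa (15); add kappa.
Step 8: cheapest edge leaving the tree is kappa—rho (9); add rho.
MST edges: beta—eta, epsilon—eta, alpha—epsilon, alpha—delta, delta—theta, delta—mu, alpha—kappa, kappa—rho; total weight 1+11+3+4+1+12+15+9 = 56.

56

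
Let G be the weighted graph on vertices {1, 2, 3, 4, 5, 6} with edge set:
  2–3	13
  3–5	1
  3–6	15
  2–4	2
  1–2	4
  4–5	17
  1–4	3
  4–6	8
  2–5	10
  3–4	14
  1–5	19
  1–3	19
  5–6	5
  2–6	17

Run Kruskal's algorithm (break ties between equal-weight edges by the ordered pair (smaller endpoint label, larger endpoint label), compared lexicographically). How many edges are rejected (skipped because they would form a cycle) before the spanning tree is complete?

Kruskal's algorithm — process edges by increasing weight (ties by edge label):
3–5 (1): add. Components now {1} {2} {3,5} {4} {6}
2–4 (2): add. Components now {1} {2,4} {3,5} {6}
1–4 (3): add. Components now {1,2,4} {3,5} {6}
1–2 (4): skip — 1 and 2 already connected.
5–6 (5): add. Components now {1,2,4} {3,5,6}
4–6 (8): add. Components now {1,2,3,4,5,6}
Edges rejected before the tree was complete: 1.

1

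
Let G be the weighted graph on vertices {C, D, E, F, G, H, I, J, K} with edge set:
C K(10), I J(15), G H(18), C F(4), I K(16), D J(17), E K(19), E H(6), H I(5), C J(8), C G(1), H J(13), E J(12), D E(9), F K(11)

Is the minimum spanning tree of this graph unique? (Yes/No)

Kruskal's algorithm — process edges by increasing weight (ties by edge label):
C G (1): add — endpoints in different components.
C F (4): add — endpoints in different components.
H I (5): add — endpoints in different components.
E H (6): add — endpoints in different components.
C J (8): add — endpoints in different components.
D E (9): add — endpoints in different components.
C K (10): add — endpoints in different components.
F K (11): skip — F and K already connected.
E J (12): add — endpoints in different components.
Every non-tree edge has weight strictly greater than the heaviest edge on the tree path between its endpoints, so the MST is unique.

Yes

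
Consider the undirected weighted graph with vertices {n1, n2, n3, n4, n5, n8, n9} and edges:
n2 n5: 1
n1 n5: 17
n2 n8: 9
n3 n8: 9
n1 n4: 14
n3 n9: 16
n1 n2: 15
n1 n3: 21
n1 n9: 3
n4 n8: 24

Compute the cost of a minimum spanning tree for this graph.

Sort edges by weight, then run Kruskal:
n2 n5 (1): add. Components now {n9} {n3} {n1} {n2,n5} {n8} {n4}
n1 n9 (3): add. Components now {n1,n9} {n3} {n2,n5} {n8} {n4}
n2 n8 (9): add. Components now {n1,n9} {n3} {n2,n5,n8} {n4}
n3 n8 (9): add. Components now {n1,n9} {n2,n3,n5,n8} {n4}
n1 n4 (14): add. Components now {n1,n4,n9} {n2,n3,n5,n8}
n1 n2 (15): add. Components now {n1,n2,n3,n4,n5,n8,n9}
MST edges: n2 n5, n1 n9, n2 n8, n3 n8, n1 n4, n1 n2; total weight 1+3+9+9+14+15 = 51.

51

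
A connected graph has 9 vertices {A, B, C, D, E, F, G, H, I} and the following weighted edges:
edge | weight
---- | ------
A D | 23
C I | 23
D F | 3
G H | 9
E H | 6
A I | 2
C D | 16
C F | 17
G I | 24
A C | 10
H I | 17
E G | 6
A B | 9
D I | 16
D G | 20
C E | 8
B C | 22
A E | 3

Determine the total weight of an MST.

Grow the tree from A using Prim:
Step 1: cheapest edge leaving the tree is A I (2); add I.
Step 2: cheapest edge leaving the tree is A E (3); add E.
Step 3: cheapest edge leaving the tree is E G (6); add G.
Step 4: cheapest edge leaving the tree is E H (6); add H.
Step 5: cheapest edge leaving the tree is C E (8); add C.
Step 6: cheapest edge leaving the tree is A B (9); add B.
Step 7: cheapest edge leaving the tree is C D (16); add D.
Step 8: cheapest edge leaving the tree is D F (3); add F.
MST edges: A I, A E, E G, E H, C E, A B, C D, D F; total weight 2+3+6+6+8+9+16+3 = 53.

53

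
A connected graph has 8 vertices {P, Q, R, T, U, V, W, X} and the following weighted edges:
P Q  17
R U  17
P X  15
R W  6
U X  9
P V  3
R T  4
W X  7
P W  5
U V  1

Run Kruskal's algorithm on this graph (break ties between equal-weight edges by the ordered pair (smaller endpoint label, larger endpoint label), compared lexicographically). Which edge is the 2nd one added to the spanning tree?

Sort edges by weight, then run Kruskal:
U V (1): add — endpoints in different components.
P V (3): add — endpoints in different components.
R T (4): add — endpoints in different components.
P W (5): add — endpoints in different components.
R W (6): add — endpoints in different components.
W X (7): add — endpoints in different components.
U X (9): skip — X and U already connected.
P X (15): skip — X and P already connected.
P Q (17): add — endpoints in different components.
The 2nd edge added is P V.

P-V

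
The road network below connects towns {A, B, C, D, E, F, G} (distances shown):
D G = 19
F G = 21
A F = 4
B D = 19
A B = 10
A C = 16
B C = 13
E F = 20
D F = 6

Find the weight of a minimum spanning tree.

72

Sort edges by weight, then run Kruskal:
A F (4): add — endpoints in different components.
D F (6): add — endpoints in different components.
A B (10): add — endpoints in different components.
B C (13): add — endpoints in different components.
A C (16): skip — A and C already connected.
B D (19): skip — B and D already connected.
D G (19): add — endpoints in different components.
E F (20): add — endpoints in different components.
MST edges: A F, D F, A B, B C, D G, E F; total weight 4+6+10+13+19+20 = 72.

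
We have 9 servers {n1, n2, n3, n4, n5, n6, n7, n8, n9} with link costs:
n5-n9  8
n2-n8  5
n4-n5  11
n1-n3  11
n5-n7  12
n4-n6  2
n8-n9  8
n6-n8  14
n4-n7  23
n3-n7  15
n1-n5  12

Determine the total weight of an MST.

Prim's algorithm from n6:
Step 1: frontier [n4-n6 2, n6-n8 14] → take n4-n6 (2); add n4.
Step 2: frontier [n4-n5 11, n4-n7 23, n6-n8 14] → take n4-n5 (11); add n5.
Step 3: frontier [n4-n7 23, n5-n9 8, n1-n5 12, n5-n7 12, n6-n8 14] → take n5-n9 (8); add n9.
Step 4: frontier [n4-n7 23, n1-n5 12, n5-n7 12, n6-n8 14, n8-n9 8] → take n8-n9 (8); add n8.
Step 5: frontier [n4-n7 23, n1-n5 12, n5-n7 12, n2-n8 5] → take n2-n8 (5); add n2.
Step 6: frontier [n4-n7 23, n1-n5 12, n5-n7 12] → take n1-n5 (12); add n1.
Step 7: frontier [n1-n3 11, n4-n7 23, n5-n7 12] → take n1-n3 (11); add n3.
Step 8: frontier [n3-n7 15, n4-n7 23, n5-n7 12] → take n5-n7 (12); add n7.
MST edges: n4-n6, n4-n5, n5-n9, n8-n9, n2-n8, n1-n5, n1-n3, n5-n7; total weight 2+11+8+8+5+12+11+12 = 69.

69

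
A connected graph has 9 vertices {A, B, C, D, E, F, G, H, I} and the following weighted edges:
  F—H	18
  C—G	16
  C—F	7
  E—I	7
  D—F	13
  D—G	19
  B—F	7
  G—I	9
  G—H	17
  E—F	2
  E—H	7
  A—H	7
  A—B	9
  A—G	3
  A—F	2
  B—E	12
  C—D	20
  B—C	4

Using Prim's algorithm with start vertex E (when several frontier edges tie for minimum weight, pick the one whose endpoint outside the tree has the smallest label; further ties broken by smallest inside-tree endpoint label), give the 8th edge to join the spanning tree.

Prim, starting at E.
Step 1: cheapest edge leaving the tree is E—F (2); add F.
Step 2: cheapest edge leaving the tree is A—F (2); add A.
Step 3: cheapest edge leaving the tree is A—G (3); add G.
Step 4: cheapest edge leaving the tree is B—F (7); add B.
Step 5: cheapest edge leaving the tree is B—C (4); add C.
Step 6: cheapest edge leaving the tree is A—H (7); add H.
Step 7: cheapest edge leaving the tree is E—I (7); add I.
Step 8: cheapest edge leaving the tree is D—F (13); add D.
The 8th edge added is D—F.

D-F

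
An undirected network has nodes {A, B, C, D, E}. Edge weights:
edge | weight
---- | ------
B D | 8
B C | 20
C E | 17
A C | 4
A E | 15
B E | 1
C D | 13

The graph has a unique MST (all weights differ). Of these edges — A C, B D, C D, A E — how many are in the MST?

Kruskal: consider edges lightest-first.
B E (1): add. Components now {A} {B,E} {C} {D}
A C (4): add. Components now {A,C} {B,E} {D}
B D (8): add. Components now {A,C} {B,D,E}
C D (13): add. Components now {A,B,C,D,E}
MST edge set: {B E, A C, B D, C D}.
Of the listed edges, {A C, B D, C D} are in the MST → 3.

3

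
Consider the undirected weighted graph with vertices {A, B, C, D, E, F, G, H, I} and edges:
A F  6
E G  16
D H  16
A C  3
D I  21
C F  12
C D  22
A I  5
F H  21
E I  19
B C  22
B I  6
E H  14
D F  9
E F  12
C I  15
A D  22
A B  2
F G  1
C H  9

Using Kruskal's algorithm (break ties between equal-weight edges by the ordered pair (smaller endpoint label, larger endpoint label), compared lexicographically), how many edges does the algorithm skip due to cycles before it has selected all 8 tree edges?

Sort edges by weight, then run Kruskal:
F G (1): add — endpoints in different components.
A B (2): add — endpoints in different components.
A C (3): add — endpoints in different components.
A I (5): add — endpoints in different components.
A F (6): add — endpoints in different components.
B I (6): skip — B and I already connected.
C H (9): add — endpoints in different components.
D F (9): add — endpoints in different components.
C F (12): skip — C and F already connected.
E F (12): add — endpoints in different components.
Edges rejected before the tree was complete: 2.

2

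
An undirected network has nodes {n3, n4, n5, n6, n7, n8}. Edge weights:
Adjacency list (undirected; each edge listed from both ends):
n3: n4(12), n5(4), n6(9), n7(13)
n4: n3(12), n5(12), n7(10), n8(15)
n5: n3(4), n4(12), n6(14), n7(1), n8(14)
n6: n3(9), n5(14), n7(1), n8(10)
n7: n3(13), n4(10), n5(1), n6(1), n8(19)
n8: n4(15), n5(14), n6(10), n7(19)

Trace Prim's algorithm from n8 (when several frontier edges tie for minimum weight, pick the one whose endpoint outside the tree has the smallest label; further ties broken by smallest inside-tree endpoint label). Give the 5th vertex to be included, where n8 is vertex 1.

Prim's algorithm from n8:
Step 1: cheapest edge leaving the tree is n6 n8 (10); add n6.
Step 2: cheapest edge leaving the tree is n6 n7 (1); add n7.
Step 3: cheapest edge leaving the tree is n5 n7 (1); add n5.
Step 4: cheapest edge leaving the tree is n3 n5 (4); add n3.
Step 5: cheapest edge leaving the tree is n4 n7 (10); add n4.
Vertex order: n8, n6, n7, n5, n3, n4. The 5th vertex is n3.

n3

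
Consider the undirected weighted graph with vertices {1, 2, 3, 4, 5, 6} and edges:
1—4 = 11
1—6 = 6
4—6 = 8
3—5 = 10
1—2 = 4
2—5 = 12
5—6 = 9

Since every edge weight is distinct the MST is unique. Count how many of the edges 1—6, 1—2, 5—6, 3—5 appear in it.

Kruskal's algorithm — process edges by increasing weight (ties by edge label):
1—2 (4): add. Components now {1,2} {3} {4} {5} {6}
1—6 (6): add. Components now {1,2,6} {3} {4} {5}
4—6 (8): add. Components now {1,2,4,6} {3} {5}
5—6 (9): add. Components now {1,2,4,5,6} {3}
3—5 (10): add. Components now {1,2,3,4,5,6}
MST edge set: {1—2, 1—6, 4—6, 5—6, 3—5}.
Of the listed edges, {1—6, 1—2, 5—6, 3—5} are in the MST → 4.

4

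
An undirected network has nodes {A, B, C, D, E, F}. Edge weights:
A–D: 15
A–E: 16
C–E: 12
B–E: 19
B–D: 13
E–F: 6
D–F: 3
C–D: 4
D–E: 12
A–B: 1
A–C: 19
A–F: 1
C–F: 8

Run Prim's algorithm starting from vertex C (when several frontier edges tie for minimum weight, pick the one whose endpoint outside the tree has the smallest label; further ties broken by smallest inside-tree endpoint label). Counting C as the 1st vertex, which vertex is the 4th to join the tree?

A

Grow the tree from C using Prim:
Step 1: frontier [C–D 4, C–F 8, C–E 12, A–C 19] → take C–D (4); add D.
Step 2: frontier [C–F 8, C–E 12, A–C 19, D–F 3, D–E 12, B–D 13, A–D 15] → take D–F (3); add F.
Step 3: frontier [C–E 12, A–C 19, D–E 12, B–D 13, A–D 15, A–F 1, E–F 6] → take A–F (1); add A.
Step 4: frontier [A–B 1, A–E 16, C–E 12, D–E 12, B–D 13, E–F 6] → take A–B (1); add B.
Step 5: frontier [A–E 16, B–E 19, C–E 12, D–E 12, E–F 6] → take E–F (6); add E.
Vertex order: C, D, F, A, B, E. The 4th vertex is A.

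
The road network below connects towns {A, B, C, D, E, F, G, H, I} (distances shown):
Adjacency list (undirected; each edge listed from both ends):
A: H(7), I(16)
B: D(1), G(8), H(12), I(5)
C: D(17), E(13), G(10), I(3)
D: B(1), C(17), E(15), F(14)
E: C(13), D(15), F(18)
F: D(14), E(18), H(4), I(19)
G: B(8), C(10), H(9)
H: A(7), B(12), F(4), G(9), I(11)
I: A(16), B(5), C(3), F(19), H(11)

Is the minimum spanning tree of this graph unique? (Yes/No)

Sort edges by weight, then run Kruskal:
B D (1): add — endpoints in different components.
C I (3): add — endpoints in different components.
F H (4): add — endpoints in different components.
B I (5): add — endpoints in different components.
A H (7): add — endpoints in different components.
B G (8): add — endpoints in different components.
G H (9): add — endpoints in different components.
C G (10): skip — C and G already connected.
H I (11): skip — H and I already connected.
B H (12): skip — B and H already connected.
C E (13): add — endpoints in different components.
Every non-tree edge has weight strictly greater than the heaviest edge on the tree path between its endpoints, so the MST is unique.

Yes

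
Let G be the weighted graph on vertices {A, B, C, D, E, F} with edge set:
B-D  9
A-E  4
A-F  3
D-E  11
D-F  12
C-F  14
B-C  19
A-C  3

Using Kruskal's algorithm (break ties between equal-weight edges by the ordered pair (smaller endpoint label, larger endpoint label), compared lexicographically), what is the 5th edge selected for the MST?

Kruskal's algorithm — process edges by increasing weight (ties by edge label):
A-C (3): add — endpoints in different components.
A-F (3): add — endpoints in different components.
A-E (4): add — endpoints in different components.
B-D (9): add — endpoints in different components.
D-E (11): add — endpoints in different components.
The 5th edge added is D-E.

D-E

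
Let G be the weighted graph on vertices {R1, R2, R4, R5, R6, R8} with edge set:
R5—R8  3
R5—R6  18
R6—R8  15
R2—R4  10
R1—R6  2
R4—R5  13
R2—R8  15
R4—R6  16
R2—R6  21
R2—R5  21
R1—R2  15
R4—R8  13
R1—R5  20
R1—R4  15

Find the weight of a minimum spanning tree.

43

Grow the tree from R4 using Prim:
Step 1: frontier [R2—R4 10, R4—R5 13, R4—R8 13, R1—R4 15, R4—R6 16] → take R2—R4 (10); add R2.
Step 2: frontier [R1—R2 15, R2—R8 15, R2—R5 21, R2—R6 21, R4—R5 13, R4—R8 13, R1—R4 15, R4—R6 16] → take R4—R5 (13); add R5.
Step 3: frontier [R1—R2 15, R2—R8 15, R2—R6 21, R4—R8 13, R1—R4 15, R4—R6 16, R5—R8 3, R5—R6 18, R1—R5 20] → take R5—R8 (3); add R8.
Step 4: frontier [R1—R2 15, R2—R6 21, R1—R4 15, R4—R6 16, R5—R6 18, R1—R5 20, R6—R8 15] → take R1—R2 (15); add R1.
Step 5: frontier [R1—R6 2, R2—R6 21, R4—R6 16, R5—R6 18, R6—R8 15] → take R1—R6 (2); add R6.
MST edges: R2—R4, R4—R5, R5—R8, R1—R2, R1—R6; total weight 10+13+3+15+2 = 43.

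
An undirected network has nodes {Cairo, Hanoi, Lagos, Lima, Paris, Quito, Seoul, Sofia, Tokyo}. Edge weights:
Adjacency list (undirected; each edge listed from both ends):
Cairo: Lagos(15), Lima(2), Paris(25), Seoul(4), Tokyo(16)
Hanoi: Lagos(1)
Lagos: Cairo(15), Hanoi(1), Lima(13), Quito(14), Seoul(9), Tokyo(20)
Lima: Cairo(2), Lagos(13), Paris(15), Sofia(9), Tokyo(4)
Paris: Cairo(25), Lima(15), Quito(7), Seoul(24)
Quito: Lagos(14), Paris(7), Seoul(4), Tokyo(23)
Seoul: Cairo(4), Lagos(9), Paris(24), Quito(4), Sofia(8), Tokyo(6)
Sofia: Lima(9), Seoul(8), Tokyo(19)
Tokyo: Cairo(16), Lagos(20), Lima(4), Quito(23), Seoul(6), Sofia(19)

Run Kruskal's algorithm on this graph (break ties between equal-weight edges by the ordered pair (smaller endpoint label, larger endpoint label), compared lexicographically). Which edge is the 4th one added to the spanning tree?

Kruskal's algorithm — process edges by increasing weight (ties by edge label):
Hanoi–Lagos (1): add — endpoints in different components.
Cairo–Lima (2): add — endpoints in different components.
Cairo–Seoul (4): add — endpoints in different components.
Lima–Tokyo (4): add — endpoints in different components.
Quito–Seoul (4): add — endpoints in different components.
Seoul–Tokyo (6): skip — Tokyo and Seoul already connected.
Paris–Quito (7): add — endpoints in different components.
Seoul–Sofia (8): add — endpoints in different components.
Lagos–Seoul (9): add — endpoints in different components.
The 4th edge added is Lima–Tokyo.

Lima-Tokyo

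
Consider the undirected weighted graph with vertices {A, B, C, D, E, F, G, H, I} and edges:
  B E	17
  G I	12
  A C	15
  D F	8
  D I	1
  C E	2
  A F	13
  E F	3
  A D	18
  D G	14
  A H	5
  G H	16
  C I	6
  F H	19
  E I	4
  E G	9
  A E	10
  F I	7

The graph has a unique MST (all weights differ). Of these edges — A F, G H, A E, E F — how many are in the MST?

2

Kruskal's algorithm — process edges by increasing weight (ties by edge label):
D I (1): add — endpoints in different components.
C E (2): add — endpoints in different components.
E F (3): add — endpoints in different components.
E I (4): add — endpoints in different components.
A H (5): add — endpoints in different components.
C I (6): skip — C and I already connected.
F I (7): skip — F and I already connected.
D F (8): skip — D and F already connected.
E G (9): add — endpoints in different components.
A E (10): add — endpoints in different components.
G I (12): skip — G and I already connected.
A F (13): skip — A and F already connected.
D G (14): skip — D and G already connected.
A C (15): skip — A and C already connected.
G H (16): skip — G and H already connected.
B E (17): add — endpoints in different components.
MST edge set: {D I, C E, E F, E I, A H, E G, A E, B E}.
Of the listed edges, {A E, E F} are in the MST → 2.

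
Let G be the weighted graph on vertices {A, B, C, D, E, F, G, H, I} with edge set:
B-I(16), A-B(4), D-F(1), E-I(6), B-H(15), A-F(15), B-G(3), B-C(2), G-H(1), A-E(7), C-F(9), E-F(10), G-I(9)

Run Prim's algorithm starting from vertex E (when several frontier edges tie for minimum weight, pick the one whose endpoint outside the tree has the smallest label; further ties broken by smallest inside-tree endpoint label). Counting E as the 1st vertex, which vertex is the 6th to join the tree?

Grow the tree from E using Prim:
Step 1: frontier [E-I 6, A-E 7, E-F 10] → take E-I (6); add I.
Step 2: frontier [A-E 7, E-F 10, G-I 9, B-I 16] → take A-E (7); add A.
Step 3: frontier [A-B 4, A-F 15, E-F 10, G-I 9, B-I 16] → take A-B (4); add B.
Step 4: frontier [A-F 15, B-C 2, B-G 3, B-H 15, E-F 10, G-I 9] → take B-C (2); add C.
Step 5: frontier [A-F 15, B-G 3, B-H 15, C-F 9, E-F 10, G-I 9] → take B-G (3); add G.
Step 6: frontier [A-F 15, B-H 15, C-F 9, E-F 10, G-H 1] → take G-H (1); add H.
Step 7: frontier [A-F 15, C-F 9, E-F 10] → take C-F (9); add F.
Step 8: frontier [D-F 1] → take D-F (1); add D.
Vertex order: E, I, A, B, C, G, H, F, D. The 6th vertex is G.

G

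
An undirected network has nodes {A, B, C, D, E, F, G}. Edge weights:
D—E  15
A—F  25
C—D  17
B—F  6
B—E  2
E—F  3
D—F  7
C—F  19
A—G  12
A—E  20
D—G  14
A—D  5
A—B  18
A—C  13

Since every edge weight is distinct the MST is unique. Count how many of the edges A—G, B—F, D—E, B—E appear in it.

Kruskal's algorithm — process edges by increasing weight (ties by edge label):
B—E (2): add — endpoints in different components.
E—F (3): add — endpoints in different components.
A—D (5): add — endpoints in different components.
B—F (6): skip — B and F already connected.
D—F (7): add — endpoints in different components.
A—G (12): add — endpoints in different components.
A—C (13): add — endpoints in different components.
MST edge set: {B—E, E—F, A—D, D—F, A—G, A—C}.
Of the listed edges, {A—G, B—E} are in the MST → 2.

2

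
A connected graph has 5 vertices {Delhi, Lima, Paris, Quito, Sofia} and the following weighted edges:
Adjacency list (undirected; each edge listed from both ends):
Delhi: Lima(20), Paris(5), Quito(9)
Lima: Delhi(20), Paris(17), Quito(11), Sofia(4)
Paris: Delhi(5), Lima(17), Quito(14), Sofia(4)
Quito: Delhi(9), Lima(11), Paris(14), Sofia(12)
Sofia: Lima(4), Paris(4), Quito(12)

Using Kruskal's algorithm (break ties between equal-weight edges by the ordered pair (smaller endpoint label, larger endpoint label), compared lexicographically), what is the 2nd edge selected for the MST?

Paris-Sofia

Sort edges by weight, then run Kruskal:
Lima-Sofia (4): add. Components now {Quito} {Delhi} {Paris} {Lima,Sofia}
Paris-Sofia (4): add. Components now {Quito} {Delhi} {Lima,Paris,Sofia}
Delhi-Paris (5): add. Components now {Quito} {Delhi,Lima,Paris,Sofia}
Delhi-Quito (9): add. Components now {Delhi,Lima,Paris,Quito,Sofia}
The 2nd edge added is Paris-Sofia.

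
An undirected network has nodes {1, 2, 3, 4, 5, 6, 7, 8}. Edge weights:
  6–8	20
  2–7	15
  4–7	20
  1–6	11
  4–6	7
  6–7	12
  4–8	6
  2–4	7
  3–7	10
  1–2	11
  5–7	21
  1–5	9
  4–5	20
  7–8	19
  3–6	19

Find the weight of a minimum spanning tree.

62

Kruskal: consider edges lightest-first.
4–8 (6): add — endpoints in different components.
2–4 (7): add — endpoints in different components.
4–6 (7): add — endpoints in different components.
1–5 (9): add — endpoints in different components.
3–7 (10): add — endpoints in different components.
1–2 (11): add — endpoints in different components.
1–6 (11): skip — 1 and 6 already connected.
6–7 (12): add — endpoints in different components.
MST edges: 4–8, 2–4, 4–6, 1–5, 3–7, 1–2, 6–7; total weight 6+7+7+9+10+11+12 = 62.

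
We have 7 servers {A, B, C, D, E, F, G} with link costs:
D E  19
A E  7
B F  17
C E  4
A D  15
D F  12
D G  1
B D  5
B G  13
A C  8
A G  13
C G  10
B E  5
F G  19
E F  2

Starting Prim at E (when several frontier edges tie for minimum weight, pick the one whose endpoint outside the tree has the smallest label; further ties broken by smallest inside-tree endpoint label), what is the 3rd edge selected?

B-E

Grow the tree from E using Prim:
Step 1: cheapest edge leaving the tree is E F (2); add F.
Step 2: cheapest edge leaving the tree is C E (4); add C.
Step 3: cheapest edge leaving the tree is B E (5); add B.
Step 4: cheapest edge leaving the tree is B D (5); add D.
Step 5: cheapest edge leaving the tree is D G (1); add G.
Step 6: cheapest edge leaving the tree is A E (7); add A.
The 3rd edge added is B E.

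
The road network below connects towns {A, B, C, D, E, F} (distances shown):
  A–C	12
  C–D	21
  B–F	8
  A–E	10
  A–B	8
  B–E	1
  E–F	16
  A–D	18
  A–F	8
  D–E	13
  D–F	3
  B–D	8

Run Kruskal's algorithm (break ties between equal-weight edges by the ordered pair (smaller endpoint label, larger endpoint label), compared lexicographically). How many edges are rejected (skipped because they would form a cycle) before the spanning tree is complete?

3

Sort edges by weight, then run Kruskal:
B–E (1): add — endpoints in different components.
D–F (3): add — endpoints in different components.
A–B (8): add — endpoints in different components.
A–F (8): add — endpoints in different components.
B–D (8): skip — B and D already connected.
B–F (8): skip — B and F already connected.
A–E (10): skip — A and E already connected.
A–C (12): add — endpoints in different components.
Edges rejected before the tree was complete: 3.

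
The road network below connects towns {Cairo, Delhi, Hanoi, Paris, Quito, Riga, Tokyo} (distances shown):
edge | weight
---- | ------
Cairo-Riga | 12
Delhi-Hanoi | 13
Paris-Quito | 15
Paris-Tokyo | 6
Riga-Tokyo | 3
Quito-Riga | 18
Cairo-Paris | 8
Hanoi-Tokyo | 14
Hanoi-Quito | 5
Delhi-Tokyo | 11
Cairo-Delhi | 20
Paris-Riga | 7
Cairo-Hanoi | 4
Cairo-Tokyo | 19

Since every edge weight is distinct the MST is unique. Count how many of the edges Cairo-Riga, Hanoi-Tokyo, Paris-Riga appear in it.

0

Kruskal: consider edges lightest-first.
Riga-Tokyo (3): add. Components now {Riga,Tokyo} {Paris} {Hanoi} {Quito} {Delhi} {Cairo}
Cairo-Hanoi (4): add. Components now {Riga,Tokyo} {Paris} {Cairo,Hanoi} {Quito} {Delhi}
Hanoi-Quito (5): add. Components now {Riga,Tokyo} {Paris} {Cairo,Hanoi,Quito} {Delhi}
Paris-Tokyo (6): add. Components now {Paris,Riga,Tokyo} {Cairo,Hanoi,Quito} {Delhi}
Paris-Riga (7): skip — Riga and Paris already connected.
Cairo-Paris (8): add. Components now {Cairo,Hanoi,Paris,Quito,Riga,Tokyo} {Delhi}
Delhi-Tokyo (11): add. Components now {Cairo,Delhi,Hanoi,Paris,Quito,Riga,Tokyo}
MST edge set: {Riga-Tokyo, Cairo-Hanoi, Hanoi-Quito, Paris-Tokyo, Cairo-Paris, Delhi-Tokyo}.
Of the listed edges, {} are in the MST → 0.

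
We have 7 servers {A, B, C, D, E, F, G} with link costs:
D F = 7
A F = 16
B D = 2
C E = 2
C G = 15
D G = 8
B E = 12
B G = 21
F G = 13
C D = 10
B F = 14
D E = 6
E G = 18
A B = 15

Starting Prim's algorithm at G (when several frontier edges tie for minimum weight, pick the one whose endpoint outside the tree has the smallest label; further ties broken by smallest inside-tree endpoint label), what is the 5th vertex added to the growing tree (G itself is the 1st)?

Prim, starting at G.
Step 1: cheapest edge leaving the tree is D G (8); add D.
Step 2: cheapest edge leaving the tree is B D (2); add B.
Step 3: cheapest edge leaving the tree is D E (6); add E.
Step 4: cheapest edge leaving the tree is C E (2); add C.
Step 5: cheapest edge leaving the tree is D F (7); add F.
Step 6: cheapest edge leaving the tree is A B (15); add A.
Vertex order: G, D, B, E, C, F, A. The 5th vertex is C.

C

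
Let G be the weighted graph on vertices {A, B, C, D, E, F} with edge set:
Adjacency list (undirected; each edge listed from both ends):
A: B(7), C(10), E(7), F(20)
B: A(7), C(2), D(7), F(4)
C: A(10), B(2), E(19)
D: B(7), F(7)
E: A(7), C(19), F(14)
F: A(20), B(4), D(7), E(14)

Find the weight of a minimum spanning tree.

27

Grow the tree from B using Prim:
Step 1: cheapest edge leaving the tree is B–C (2); add C.
Step 2: cheapest edge leaving the tree is B–F (4); add F.
Step 3: cheapest edge leaving the tree is A–B (7); add A.
Step 4: cheapest edge leaving the tree is B–D (7); add D.
Step 5: cheapest edge leaving the tree is A–E (7); add E.
MST edges: B–C, B–F, A–B, B–D, A–E; total weight 2+4+7+7+7 = 27.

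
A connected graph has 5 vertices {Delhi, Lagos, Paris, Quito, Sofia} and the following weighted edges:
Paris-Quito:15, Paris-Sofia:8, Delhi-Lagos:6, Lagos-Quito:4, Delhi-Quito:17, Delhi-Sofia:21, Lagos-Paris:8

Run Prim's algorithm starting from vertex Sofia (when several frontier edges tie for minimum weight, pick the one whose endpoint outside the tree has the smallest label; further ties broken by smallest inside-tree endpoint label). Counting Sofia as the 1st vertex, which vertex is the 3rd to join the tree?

Lagos

Prim's algorithm from Sofia:
Step 1: cheapest edge leaving the tree is Paris-Sofia (8); add Paris.
Step 2: cheapest edge leaving the tree is Lagos-Paris (8); add Lagos.
Step 3: cheapest edge leaving the tree is Lagos-Quito (4); add Quito.
Step 4: cheapest edge leaving the tree is Delhi-Lagos (6); add Delhi.
Vertex order: Sofia, Paris, Lagos, Quito, Delhi. The 3rd vertex is Lagos.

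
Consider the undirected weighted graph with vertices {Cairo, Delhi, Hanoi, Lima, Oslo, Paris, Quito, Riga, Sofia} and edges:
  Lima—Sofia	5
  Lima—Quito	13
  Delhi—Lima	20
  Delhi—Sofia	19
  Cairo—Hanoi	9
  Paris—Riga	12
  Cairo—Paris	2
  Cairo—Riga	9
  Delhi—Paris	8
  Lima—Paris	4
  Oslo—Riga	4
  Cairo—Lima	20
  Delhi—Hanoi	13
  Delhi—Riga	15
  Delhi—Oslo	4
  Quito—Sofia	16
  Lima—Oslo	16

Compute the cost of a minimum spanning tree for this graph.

Prim's algorithm from Cairo:
Step 1: cheapest edge leaving the tree is Cairo—Paris (2); add Paris.
Step 2: cheapest edge leaving the tree is Lima—Paris (4); add Lima.
Step 3: cheapest edge leaving the tree is Lima—Sofia (5); add Sofia.
Step 4: cheapest edge leaving the tree is Delhi—Paris (8); add Delhi.
Step 5: cheapest edge leaving the tree is Delhi—Oslo (4); add Oslo.
Step 6: cheapest edge leaving the tree is Oslo—Riga (4); add Riga.
Step 7: cheapest edge leaving the tree is Cairo—Hanoi (9); add Hanoi.
Step 8: cheapest edge leaving the tree is Lima—Quito (13); add Quito.
MST edges: Cairo—Paris, Lima—Paris, Lima—Sofia, Delhi—Paris, Delhi—Oslo, Oslo—Riga, Cairo—Hanoi, Lima—Quito; total weight 2+4+5+8+4+4+9+13 = 49.

49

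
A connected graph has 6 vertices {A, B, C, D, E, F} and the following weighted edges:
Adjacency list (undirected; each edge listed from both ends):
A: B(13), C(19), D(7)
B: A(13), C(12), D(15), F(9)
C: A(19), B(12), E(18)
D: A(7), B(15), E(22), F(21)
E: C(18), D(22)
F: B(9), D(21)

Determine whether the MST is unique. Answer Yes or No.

Yes

Kruskal's algorithm — process edges by increasing weight (ties by edge label):
A-D (7): add. Components now {A,D} {B} {C} {E} {F}
B-F (9): add. Components now {A,D} {B,F} {C} {E}
B-C (12): add. Components now {A,D} {B,C,F} {E}
A-B (13): add. Components now {A,B,C,D,F} {E}
B-D (15): skip — B and D already connected.
C-E (18): add. Components now {A,B,C,D,E,F}
Every non-tree edge has weight strictly greater than the heaviest edge on the tree path between its endpoints, so the MST is unique.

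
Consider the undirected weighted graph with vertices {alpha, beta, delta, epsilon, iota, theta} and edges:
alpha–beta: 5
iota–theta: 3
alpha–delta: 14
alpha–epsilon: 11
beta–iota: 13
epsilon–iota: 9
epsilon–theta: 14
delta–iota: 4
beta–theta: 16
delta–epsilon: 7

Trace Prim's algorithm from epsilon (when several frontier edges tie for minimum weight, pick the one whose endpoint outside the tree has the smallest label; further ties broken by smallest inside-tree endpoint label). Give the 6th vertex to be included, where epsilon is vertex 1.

Grow the tree from epsilon using Prim:
Step 1: cheapest edge leaving the tree is delta–epsilon (7); add delta.
Step 2: cheapest edge leaving the tree is delta–iota (4); add iota.
Step 3: cheapest edge leaving the tree is iota–theta (3); add theta.
Step 4: cheapest edge leaving the tree is alpha–epsilon (11); add alpha.
Step 5: cheapest edge leaving the tree is alpha–beta (5); add beta.
Vertex order: epsilon, delta, iota, theta, alpha, beta. The 6th vertex is beta.

beta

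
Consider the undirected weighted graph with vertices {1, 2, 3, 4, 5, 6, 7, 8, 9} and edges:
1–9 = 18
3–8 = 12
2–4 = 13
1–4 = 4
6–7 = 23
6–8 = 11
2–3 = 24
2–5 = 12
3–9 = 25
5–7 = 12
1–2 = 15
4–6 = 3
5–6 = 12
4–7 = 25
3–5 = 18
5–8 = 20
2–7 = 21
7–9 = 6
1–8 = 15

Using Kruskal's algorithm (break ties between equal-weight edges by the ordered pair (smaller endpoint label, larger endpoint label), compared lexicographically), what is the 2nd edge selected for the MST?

1-4

Kruskal: consider edges lightest-first.
4–6 (3): add — endpoints in different components.
1–4 (4): add — endpoints in different components.
7–9 (6): add — endpoints in different components.
6–8 (11): add — endpoints in different components.
2–5 (12): add — endpoints in different components.
3–8 (12): add — endpoints in different components.
5–6 (12): add — endpoints in different components.
5–7 (12): add — endpoints in different components.
The 2nd edge added is 1–4.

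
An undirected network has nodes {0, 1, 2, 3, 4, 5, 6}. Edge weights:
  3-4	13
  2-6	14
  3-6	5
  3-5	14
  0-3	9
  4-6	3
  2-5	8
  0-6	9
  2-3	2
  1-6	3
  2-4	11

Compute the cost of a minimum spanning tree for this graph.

30

Kruskal's algorithm — process edges by increasing weight (ties by edge label):
2-3 (2): add — endpoints in different components.
1-6 (3): add — endpoints in different components.
4-6 (3): add — endpoints in different components.
3-6 (5): add — endpoints in different components.
2-5 (8): add — endpoints in different components.
0-3 (9): add — endpoints in different components.
MST edges: 2-3, 1-6, 4-6, 3-6, 2-5, 0-3; total weight 2+3+3+5+8+9 = 30.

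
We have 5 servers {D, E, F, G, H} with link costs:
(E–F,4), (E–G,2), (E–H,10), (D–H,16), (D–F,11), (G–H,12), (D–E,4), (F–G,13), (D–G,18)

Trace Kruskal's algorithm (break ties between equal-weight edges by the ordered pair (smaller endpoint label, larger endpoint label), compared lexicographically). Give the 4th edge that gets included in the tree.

Kruskal: consider edges lightest-first.
E–G (2): add — endpoints in different components.
D–E (4): add — endpoints in different components.
E–F (4): add — endpoints in different components.
E–H (10): add — endpoints in different components.
The 4th edge added is E–H.

E-H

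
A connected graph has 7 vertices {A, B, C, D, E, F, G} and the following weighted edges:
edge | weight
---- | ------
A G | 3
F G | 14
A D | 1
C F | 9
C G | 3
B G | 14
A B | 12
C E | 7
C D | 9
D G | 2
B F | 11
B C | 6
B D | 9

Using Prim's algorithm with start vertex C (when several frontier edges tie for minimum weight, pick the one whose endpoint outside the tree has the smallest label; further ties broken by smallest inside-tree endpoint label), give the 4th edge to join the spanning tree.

B-C

Prim, starting at C.
Step 1: frontier [C G 3, B C 6, C E 7, C D 9, C F 9] → take C G (3); add G.
Step 2: frontier [B C 6, C E 7, C D 9, C F 9, D G 2, A G 3, B G 14, F G 14] → take D G (2); add D.
Step 3: frontier [B C 6, C E 7, C F 9, A D 1, B D 9, A G 3, B G 14, F G 14] → take A D (1); add A.
Step 4: frontier [A B 12, B C 6, C E 7, C F 9, B D 9, B G 14, F G 14] → take B C (6); add B.
Step 5: frontier [B F 11, C E 7, C F 9, F G 14] → take C E (7); add E.
Step 6: frontier [B F 11, C F 9, F G 14] → take C F (9); add F.
The 4th edge added is B C.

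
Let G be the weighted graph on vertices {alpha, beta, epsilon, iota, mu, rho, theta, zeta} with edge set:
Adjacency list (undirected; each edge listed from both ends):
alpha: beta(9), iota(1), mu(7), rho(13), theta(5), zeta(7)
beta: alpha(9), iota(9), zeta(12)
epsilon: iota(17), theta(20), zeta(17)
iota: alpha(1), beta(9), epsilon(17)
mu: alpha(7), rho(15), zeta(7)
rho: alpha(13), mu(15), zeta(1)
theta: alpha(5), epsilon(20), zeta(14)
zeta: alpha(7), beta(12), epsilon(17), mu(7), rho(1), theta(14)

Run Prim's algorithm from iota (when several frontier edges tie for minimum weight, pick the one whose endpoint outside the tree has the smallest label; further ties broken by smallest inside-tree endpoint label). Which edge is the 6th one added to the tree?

alpha-beta

Grow the tree from iota using Prim:
Step 1: cheapest edge leaving the tree is alpha—iota (1); add alpha.
Step 2: cheapest edge leaving the tree is alpha—theta (5); add theta.
Step 3: cheapest edge leaving the tree is alpha—mu (7); add mu.
Step 4: cheapest edge leaving the tree is alpha—zeta (7); add zeta.
Step 5: cheapest edge leaving the tree is rho—zeta (1); add rho.
Step 6: cheapest edge leaving the tree is alpha—beta (9); add beta.
Step 7: cheapest edge leaving the tree is epsilon—iota (17); add epsilon.
The 6th edge added is alpha—beta.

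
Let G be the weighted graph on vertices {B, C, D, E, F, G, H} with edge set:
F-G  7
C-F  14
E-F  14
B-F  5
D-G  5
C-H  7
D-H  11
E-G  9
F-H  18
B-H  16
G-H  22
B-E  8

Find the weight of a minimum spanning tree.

Grow the tree from E using Prim:
Step 1: cheapest edge leaving the tree is B-E (8); add B.
Step 2: cheapest edge leaving the tree is B-F (5); add F.
Step 3: cheapest edge leaving the tree is F-G (7); add G.
Step 4: cheapest edge leaving the tree is D-G (5); add D.
Step 5: cheapest edge leaving the tree is D-H (11); add H.
Step 6: cheapest edge leaving the tree is C-H (7); add C.
MST edges: B-E, B-F, F-G, D-G, D-H, C-H; total weight 8+5+7+5+11+7 = 43.

43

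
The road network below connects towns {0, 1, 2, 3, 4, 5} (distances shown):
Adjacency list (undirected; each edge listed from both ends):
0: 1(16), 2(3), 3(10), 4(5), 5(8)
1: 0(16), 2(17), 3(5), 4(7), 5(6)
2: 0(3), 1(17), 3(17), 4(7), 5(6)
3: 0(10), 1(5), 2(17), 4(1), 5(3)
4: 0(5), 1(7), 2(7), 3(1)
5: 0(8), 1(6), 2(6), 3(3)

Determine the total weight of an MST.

17

Grow the tree from 3 using Prim:
Step 1: frontier [3—4 1, 3—5 3, 1—3 5, 0—3 10, 2—3 17] → take 3—4 (1); add 4.
Step 2: frontier [3—5 3, 1—3 5, 0—3 10, 2—3 17, 0—4 5, 1—4 7, 2—4 7] → take 3—5 (3); add 5.
Step 3: frontier [1—3 5, 0—3 10, 2—3 17, 0—4 5, 1—4 7, 2—4 7, 1—5 6, 2—5 6, 0—5 8] → take 0—4 (5); add 0.
Step 4: frontier [0—2 3, 0—1 16, 1—3 5, 2—3 17, 1—4 7, 2—4 7, 1—5 6, 2—5 6] → take 0—2 (3); add 2.
Step 5: frontier [0—1 16, 1—2 17, 1—3 5, 1—4 7, 1—5 6] → take 1—3 (5); add 1.
MST edges: 3—4, 3—5, 0—4, 0—2, 1—3; total weight 1+3+5+3+5 = 17.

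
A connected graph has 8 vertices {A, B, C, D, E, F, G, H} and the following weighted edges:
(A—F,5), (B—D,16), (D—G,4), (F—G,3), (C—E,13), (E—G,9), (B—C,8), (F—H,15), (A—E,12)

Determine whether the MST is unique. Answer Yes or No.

Yes

Kruskal's algorithm — process edges by increasing weight (ties by edge label):
F—G (3): add — endpoints in different components.
D—G (4): add — endpoints in different components.
A—F (5): add — endpoints in different components.
B—C (8): add — endpoints in different components.
E—G (9): add — endpoints in different components.
A—E (12): skip — A and E already connected.
C—E (13): add — endpoints in different components.
F—H (15): add — endpoints in different components.
Every non-tree edge has weight strictly greater than the heaviest edge on the tree path between its endpoints, so the MST is unique.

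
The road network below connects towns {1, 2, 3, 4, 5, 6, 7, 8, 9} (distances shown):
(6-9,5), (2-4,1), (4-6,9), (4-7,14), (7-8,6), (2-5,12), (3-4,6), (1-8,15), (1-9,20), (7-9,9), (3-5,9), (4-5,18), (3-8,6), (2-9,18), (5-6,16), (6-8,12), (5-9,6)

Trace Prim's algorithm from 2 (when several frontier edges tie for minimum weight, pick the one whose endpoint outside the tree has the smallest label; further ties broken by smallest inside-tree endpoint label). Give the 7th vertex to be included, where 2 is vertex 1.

Prim, starting at 2.
Step 1: cheapest edge leaving the tree is 2-4 (1); add 4.
Step 2: cheapest edge leaving the tree is 3-4 (6); add 3.
Step 3: cheapest edge leaving the tree is 3-8 (6); add 8.
Step 4: cheapest edge leaving the tree is 7-8 (6); add 7.
Step 5: cheapest edge leaving the tree is 3-5 (9); add 5.
Step 6: cheapest edge leaving the tree is 5-9 (6); add 9.
Step 7: cheapest edge leaving the tree is 6-9 (5); add 6.
Step 8: cheapest edge leaving the tree is 1-8 (15); add 1.
Vertex order: 2, 4, 3, 8, 7, 5, 9, 6, 1. The 7th vertex is 9.

9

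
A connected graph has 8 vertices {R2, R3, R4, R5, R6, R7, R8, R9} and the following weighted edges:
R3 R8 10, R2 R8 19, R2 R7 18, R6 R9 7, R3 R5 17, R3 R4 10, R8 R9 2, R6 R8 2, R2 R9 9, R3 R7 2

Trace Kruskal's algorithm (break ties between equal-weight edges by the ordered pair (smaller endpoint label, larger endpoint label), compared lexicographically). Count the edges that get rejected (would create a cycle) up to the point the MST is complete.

Sort edges by weight, then run Kruskal:
R3 R7 (2): add — endpoints in different components.
R6 R8 (2): add — endpoints in different components.
R8 R9 (2): add — endpoints in different components.
R6 R9 (7): skip — R9 and R6 already connected.
R2 R9 (9): add — endpoints in different components.
R3 R4 (10): add — endpoints in different components.
R3 R8 (10): add — endpoints in different components.
R3 R5 (17): add — endpoints in different components.
Edges rejected before the tree was complete: 1.

1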